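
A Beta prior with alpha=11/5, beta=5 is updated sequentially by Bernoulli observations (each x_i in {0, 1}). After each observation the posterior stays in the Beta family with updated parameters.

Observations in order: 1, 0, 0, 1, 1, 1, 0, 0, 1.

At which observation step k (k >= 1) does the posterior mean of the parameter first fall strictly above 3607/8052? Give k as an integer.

obs 1: x=1 → posterior Beta(16/5, 5)
obs 2: x=0 → posterior Beta(16/5, 6)
obs 3: x=0 → posterior Beta(16/5, 7)
obs 4: x=1 → posterior Beta(21/5, 7)
obs 5: x=1 → posterior Beta(26/5, 7)
obs 6: x=1 → posterior Beta(31/5, 7)
obs 7: x=0 → posterior Beta(31/5, 8)
obs 8: x=0 → posterior Beta(31/5, 9)
obs 9: x=1 → posterior Beta(36/5, 9)

k = 6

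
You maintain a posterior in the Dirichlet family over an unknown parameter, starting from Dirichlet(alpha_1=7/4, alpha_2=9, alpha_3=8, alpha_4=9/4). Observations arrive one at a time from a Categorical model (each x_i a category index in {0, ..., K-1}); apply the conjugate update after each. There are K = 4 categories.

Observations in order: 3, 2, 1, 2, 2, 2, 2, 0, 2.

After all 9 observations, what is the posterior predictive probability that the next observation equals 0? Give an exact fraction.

11/120

obs 1: x=3 → posterior Dirichlet(7/4, 9, 8, 13/4)
obs 2: x=2 → posterior Dirichlet(7/4, 9, 9, 13/4)
obs 3: x=1 → posterior Dirichlet(7/4, 10, 9, 13/4)
obs 4: x=2 → posterior Dirichlet(7/4, 10, 10, 13/4)
obs 5: x=2 → posterior Dirichlet(7/4, 10, 11, 13/4)
obs 6: x=2 → posterior Dirichlet(7/4, 10, 12, 13/4)
obs 7: x=2 → posterior Dirichlet(7/4, 10, 13, 13/4)
obs 8: x=0 → posterior Dirichlet(11/4, 10, 13, 13/4)
obs 9: x=2 → posterior Dirichlet(11/4, 10, 14, 13/4)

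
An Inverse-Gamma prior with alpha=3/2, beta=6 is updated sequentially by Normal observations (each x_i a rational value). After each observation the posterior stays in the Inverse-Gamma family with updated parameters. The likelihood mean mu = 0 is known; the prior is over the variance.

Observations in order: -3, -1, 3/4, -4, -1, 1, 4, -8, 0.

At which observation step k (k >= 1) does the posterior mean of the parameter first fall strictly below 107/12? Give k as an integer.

k = 2

obs 1: x=-3 → posterior Inverse-Gamma(2, 21/2)
obs 2: x=-1 → posterior Inverse-Gamma(5/2, 11)
obs 3: x=3/4 → posterior Inverse-Gamma(3, 361/32)
obs 4: x=-4 → posterior Inverse-Gamma(7/2, 617/32)
obs 5: x=-1 → posterior Inverse-Gamma(4, 633/32)
obs 6: x=1 → posterior Inverse-Gamma(9/2, 649/32)
obs 7: x=4 → posterior Inverse-Gamma(5, 905/32)
obs 8: x=-8 → posterior Inverse-Gamma(11/2, 1929/32)
obs 9: x=0 → posterior Inverse-Gamma(6, 1929/32)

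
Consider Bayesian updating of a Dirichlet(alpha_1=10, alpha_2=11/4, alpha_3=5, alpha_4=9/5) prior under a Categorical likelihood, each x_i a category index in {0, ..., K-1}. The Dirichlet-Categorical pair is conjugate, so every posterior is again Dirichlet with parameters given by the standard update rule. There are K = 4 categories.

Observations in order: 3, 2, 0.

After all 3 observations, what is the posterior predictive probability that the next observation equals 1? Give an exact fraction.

obs 1: x=3 → posterior Dirichlet(10, 11/4, 5, 14/5)
obs 2: x=2 → posterior Dirichlet(10, 11/4, 6, 14/5)
obs 3: x=0 → posterior Dirichlet(11, 11/4, 6, 14/5)

5/41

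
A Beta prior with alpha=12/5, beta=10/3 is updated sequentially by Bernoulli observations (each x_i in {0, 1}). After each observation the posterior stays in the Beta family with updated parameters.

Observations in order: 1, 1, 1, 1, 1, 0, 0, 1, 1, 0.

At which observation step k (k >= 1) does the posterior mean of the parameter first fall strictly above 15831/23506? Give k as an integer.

obs 1: x=1 → posterior Beta(17/5, 10/3)
obs 2: x=1 → posterior Beta(22/5, 10/3)
obs 3: x=1 → posterior Beta(27/5, 10/3)
obs 4: x=1 → posterior Beta(32/5, 10/3)
obs 5: x=1 → posterior Beta(37/5, 10/3)
obs 6: x=0 → posterior Beta(37/5, 13/3)
obs 7: x=0 → posterior Beta(37/5, 16/3)
obs 8: x=1 → posterior Beta(42/5, 16/3)
obs 9: x=1 → posterior Beta(47/5, 16/3)
obs 10: x=0 → posterior Beta(47/5, 19/3)

k = 5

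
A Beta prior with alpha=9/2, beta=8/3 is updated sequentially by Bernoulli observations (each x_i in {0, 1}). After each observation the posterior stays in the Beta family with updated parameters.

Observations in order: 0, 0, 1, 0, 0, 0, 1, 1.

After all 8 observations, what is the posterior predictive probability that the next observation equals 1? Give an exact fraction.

45/91

obs 1: x=0 → posterior Beta(9/2, 11/3)
obs 2: x=0 → posterior Beta(9/2, 14/3)
obs 3: x=1 → posterior Beta(11/2, 14/3)
obs 4: x=0 → posterior Beta(11/2, 17/3)
obs 5: x=0 → posterior Beta(11/2, 20/3)
obs 6: x=0 → posterior Beta(11/2, 23/3)
obs 7: x=1 → posterior Beta(13/2, 23/3)
obs 8: x=1 → posterior Beta(15/2, 23/3)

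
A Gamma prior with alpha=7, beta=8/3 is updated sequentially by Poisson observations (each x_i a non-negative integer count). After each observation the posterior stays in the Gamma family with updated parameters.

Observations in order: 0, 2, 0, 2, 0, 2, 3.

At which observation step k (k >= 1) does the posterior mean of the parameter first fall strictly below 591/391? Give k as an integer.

obs 1: x=0 → posterior Gamma(7, 11/3)
obs 2: x=2 → posterior Gamma(9, 14/3)
obs 3: x=0 → posterior Gamma(9, 17/3)
obs 4: x=2 → posterior Gamma(11, 20/3)
obs 5: x=0 → posterior Gamma(11, 23/3)
obs 6: x=2 → posterior Gamma(13, 26/3)
obs 7: x=3 → posterior Gamma(16, 29/3)

k = 5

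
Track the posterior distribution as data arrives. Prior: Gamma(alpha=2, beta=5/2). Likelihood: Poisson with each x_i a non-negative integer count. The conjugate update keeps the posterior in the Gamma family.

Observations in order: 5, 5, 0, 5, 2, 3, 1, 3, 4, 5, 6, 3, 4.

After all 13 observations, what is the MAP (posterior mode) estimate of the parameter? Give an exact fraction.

94/31

obs 1: x=5 → posterior Gamma(7, 7/2)
obs 2: x=5 → posterior Gamma(12, 9/2)
obs 3: x=0 → posterior Gamma(12, 11/2)
obs 4: x=5 → posterior Gamma(17, 13/2)
obs 5: x=2 → posterior Gamma(19, 15/2)
obs 6: x=3 → posterior Gamma(22, 17/2)
obs 7: x=1 → posterior Gamma(23, 19/2)
obs 8: x=3 → posterior Gamma(26, 21/2)
obs 9: x=4 → posterior Gamma(30, 23/2)
obs 10: x=5 → posterior Gamma(35, 25/2)
obs 11: x=6 → posterior Gamma(41, 27/2)
obs 12: x=3 → posterior Gamma(44, 29/2)
obs 13: x=4 → posterior Gamma(48, 31/2)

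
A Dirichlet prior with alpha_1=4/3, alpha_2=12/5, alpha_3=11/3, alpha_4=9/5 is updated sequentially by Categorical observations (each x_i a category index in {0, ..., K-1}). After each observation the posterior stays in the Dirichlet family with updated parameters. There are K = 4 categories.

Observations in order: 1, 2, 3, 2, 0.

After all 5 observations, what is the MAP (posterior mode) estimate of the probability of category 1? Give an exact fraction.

obs 1: x=1 → posterior Dirichlet(4/3, 17/5, 11/3, 9/5)
obs 2: x=2 → posterior Dirichlet(4/3, 17/5, 14/3, 9/5)
obs 3: x=3 → posterior Dirichlet(4/3, 17/5, 14/3, 14/5)
obs 4: x=2 → posterior Dirichlet(4/3, 17/5, 17/3, 14/5)
obs 5: x=0 → posterior Dirichlet(7/3, 17/5, 17/3, 14/5)

4/17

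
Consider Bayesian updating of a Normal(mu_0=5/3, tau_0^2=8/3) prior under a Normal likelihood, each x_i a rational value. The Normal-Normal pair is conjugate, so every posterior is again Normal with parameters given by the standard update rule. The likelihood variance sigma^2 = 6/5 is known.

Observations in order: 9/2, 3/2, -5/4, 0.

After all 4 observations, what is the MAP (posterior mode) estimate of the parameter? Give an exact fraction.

obs 1: x=9/2 → posterior Normal(105/29, 24/29)
obs 2: x=3/2 → posterior Normal(135/49, 24/49)
obs 3: x=-5/4 → posterior Normal(110/69, 8/23)
obs 4: x=0 → posterior Normal(110/89, 24/89)

110/89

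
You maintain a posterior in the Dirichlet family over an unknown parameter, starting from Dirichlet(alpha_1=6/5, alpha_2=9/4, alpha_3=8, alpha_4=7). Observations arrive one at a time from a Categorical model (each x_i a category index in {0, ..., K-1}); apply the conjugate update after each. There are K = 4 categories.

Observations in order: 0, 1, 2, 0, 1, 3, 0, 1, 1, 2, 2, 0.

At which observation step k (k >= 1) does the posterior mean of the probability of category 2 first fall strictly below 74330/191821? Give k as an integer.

k = 5

obs 1: x=0 → posterior Dirichlet(11/5, 9/4, 8, 7)
obs 2: x=1 → posterior Dirichlet(11/5, 13/4, 8, 7)
obs 3: x=2 → posterior Dirichlet(11/5, 13/4, 9, 7)
obs 4: x=0 → posterior Dirichlet(16/5, 13/4, 9, 7)
obs 5: x=1 → posterior Dirichlet(16/5, 17/4, 9, 7)
obs 6: x=3 → posterior Dirichlet(16/5, 17/4, 9, 8)
obs 7: x=0 → posterior Dirichlet(21/5, 17/4, 9, 8)
obs 8: x=1 → posterior Dirichlet(21/5, 21/4, 9, 8)
obs 9: x=1 → posterior Dirichlet(21/5, 25/4, 9, 8)
obs 10: x=2 → posterior Dirichlet(21/5, 25/4, 10, 8)
obs 11: x=2 → posterior Dirichlet(21/5, 25/4, 11, 8)
obs 12: x=0 → posterior Dirichlet(26/5, 25/4, 11, 8)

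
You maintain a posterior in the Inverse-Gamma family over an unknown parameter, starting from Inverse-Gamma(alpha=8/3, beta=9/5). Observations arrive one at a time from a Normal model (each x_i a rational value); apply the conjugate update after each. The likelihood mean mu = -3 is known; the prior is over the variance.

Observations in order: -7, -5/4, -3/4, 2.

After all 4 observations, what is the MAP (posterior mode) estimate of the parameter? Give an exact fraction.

6327/1360

obs 1: x=-7 → posterior Inverse-Gamma(19/6, 49/5)
obs 2: x=-5/4 → posterior Inverse-Gamma(11/3, 1813/160)
obs 3: x=-3/4 → posterior Inverse-Gamma(25/6, 1109/80)
obs 4: x=2 → posterior Inverse-Gamma(14/3, 2109/80)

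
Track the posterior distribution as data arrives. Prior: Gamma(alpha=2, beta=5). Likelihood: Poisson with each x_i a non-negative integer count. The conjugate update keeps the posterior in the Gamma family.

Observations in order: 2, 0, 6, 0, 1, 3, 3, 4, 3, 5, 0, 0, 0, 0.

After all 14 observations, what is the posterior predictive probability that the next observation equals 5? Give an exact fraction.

obs 1: x=2 → posterior Gamma(4, 6)
obs 2: x=0 → posterior Gamma(4, 7)
obs 3: x=6 → posterior Gamma(10, 8)
obs 4: x=0 → posterior Gamma(10, 9)
obs 5: x=1 → posterior Gamma(11, 10)
obs 6: x=3 → posterior Gamma(14, 11)
obs 7: x=3 → posterior Gamma(17, 12)
obs 8: x=4 → posterior Gamma(21, 13)
obs 9: x=3 → posterior Gamma(24, 14)
obs 10: x=5 → posterior Gamma(29, 15)
obs 11: x=0 → posterior Gamma(29, 16)
obs 12: x=0 → posterior Gamma(29, 17)
obs 13: x=0 → posterior Gamma(29, 18)
obs 14: x=0 → posterior Gamma(29, 19)

359855429113478444460796363800832790280393/21474836480000000000000000000000000000000000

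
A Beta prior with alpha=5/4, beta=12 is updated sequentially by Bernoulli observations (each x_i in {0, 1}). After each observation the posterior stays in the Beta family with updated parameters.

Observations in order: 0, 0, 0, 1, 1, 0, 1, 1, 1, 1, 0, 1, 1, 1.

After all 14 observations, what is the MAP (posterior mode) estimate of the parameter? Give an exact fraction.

37/101

obs 1: x=0 → posterior Beta(5/4, 13)
obs 2: x=0 → posterior Beta(5/4, 14)
obs 3: x=0 → posterior Beta(5/4, 15)
obs 4: x=1 → posterior Beta(9/4, 15)
obs 5: x=1 → posterior Beta(13/4, 15)
obs 6: x=0 → posterior Beta(13/4, 16)
obs 7: x=1 → posterior Beta(17/4, 16)
obs 8: x=1 → posterior Beta(21/4, 16)
obs 9: x=1 → posterior Beta(25/4, 16)
obs 10: x=1 → posterior Beta(29/4, 16)
obs 11: x=0 → posterior Beta(29/4, 17)
obs 12: x=1 → posterior Beta(33/4, 17)
obs 13: x=1 → posterior Beta(37/4, 17)
obs 14: x=1 → posterior Beta(41/4, 17)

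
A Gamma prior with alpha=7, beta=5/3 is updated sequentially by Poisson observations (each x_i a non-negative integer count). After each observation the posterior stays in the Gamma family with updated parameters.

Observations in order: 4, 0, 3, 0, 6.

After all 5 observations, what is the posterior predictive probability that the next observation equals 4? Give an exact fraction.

3269984256000000000000000000000/20880467999847912034355032910567

obs 1: x=4 → posterior Gamma(11, 8/3)
obs 2: x=0 → posterior Gamma(11, 11/3)
obs 3: x=3 → posterior Gamma(14, 14/3)
obs 4: x=0 → posterior Gamma(14, 17/3)
obs 5: x=6 → posterior Gamma(20, 20/3)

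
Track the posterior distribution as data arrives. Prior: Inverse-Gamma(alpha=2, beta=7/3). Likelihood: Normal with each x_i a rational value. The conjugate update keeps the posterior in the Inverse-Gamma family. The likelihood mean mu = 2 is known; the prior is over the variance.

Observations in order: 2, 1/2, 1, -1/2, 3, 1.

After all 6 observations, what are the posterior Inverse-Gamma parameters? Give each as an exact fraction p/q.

alpha=5, beta=97/12

obs 1: x=2 → posterior Inverse-Gamma(5/2, 7/3)
obs 2: x=1/2 → posterior Inverse-Gamma(3, 83/24)
obs 3: x=1 → posterior Inverse-Gamma(7/2, 95/24)
obs 4: x=-1/2 → posterior Inverse-Gamma(4, 85/12)
obs 5: x=3 → posterior Inverse-Gamma(9/2, 91/12)
obs 6: x=1 → posterior Inverse-Gamma(5, 97/12)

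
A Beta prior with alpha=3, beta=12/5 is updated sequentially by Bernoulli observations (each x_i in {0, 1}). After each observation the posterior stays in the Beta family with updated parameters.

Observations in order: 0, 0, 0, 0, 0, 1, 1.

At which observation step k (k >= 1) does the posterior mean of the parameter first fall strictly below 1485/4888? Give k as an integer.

obs 1: x=0 → posterior Beta(3, 17/5)
obs 2: x=0 → posterior Beta(3, 22/5)
obs 3: x=0 → posterior Beta(3, 27/5)
obs 4: x=0 → posterior Beta(3, 32/5)
obs 5: x=0 → posterior Beta(3, 37/5)
obs 6: x=1 → posterior Beta(4, 37/5)
obs 7: x=1 → posterior Beta(5, 37/5)

k = 5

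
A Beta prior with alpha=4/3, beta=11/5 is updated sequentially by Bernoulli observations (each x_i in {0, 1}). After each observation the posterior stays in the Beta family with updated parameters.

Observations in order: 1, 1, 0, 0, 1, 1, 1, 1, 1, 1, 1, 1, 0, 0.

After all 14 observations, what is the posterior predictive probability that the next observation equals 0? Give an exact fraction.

93/263

obs 1: x=1 → posterior Beta(7/3, 11/5)
obs 2: x=1 → posterior Beta(10/3, 11/5)
obs 3: x=0 → posterior Beta(10/3, 16/5)
obs 4: x=0 → posterior Beta(10/3, 21/5)
obs 5: x=1 → posterior Beta(13/3, 21/5)
obs 6: x=1 → posterior Beta(16/3, 21/5)
obs 7: x=1 → posterior Beta(19/3, 21/5)
obs 8: x=1 → posterior Beta(22/3, 21/5)
obs 9: x=1 → posterior Beta(25/3, 21/5)
obs 10: x=1 → posterior Beta(28/3, 21/5)
obs 11: x=1 → posterior Beta(31/3, 21/5)
obs 12: x=1 → posterior Beta(34/3, 21/5)
obs 13: x=0 → posterior Beta(34/3, 26/5)
obs 14: x=0 → posterior Beta(34/3, 31/5)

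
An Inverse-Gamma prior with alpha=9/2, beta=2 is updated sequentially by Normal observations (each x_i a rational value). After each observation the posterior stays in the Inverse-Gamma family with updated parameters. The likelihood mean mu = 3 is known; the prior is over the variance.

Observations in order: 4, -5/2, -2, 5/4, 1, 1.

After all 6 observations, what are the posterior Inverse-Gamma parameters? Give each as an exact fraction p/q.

obs 1: x=4 → posterior Inverse-Gamma(5, 5/2)
obs 2: x=-5/2 → posterior Inverse-Gamma(11/2, 141/8)
obs 3: x=-2 → posterior Inverse-Gamma(6, 241/8)
obs 4: x=5/4 → posterior Inverse-Gamma(13/2, 1013/32)
obs 5: x=1 → posterior Inverse-Gamma(7, 1077/32)
obs 6: x=1 → posterior Inverse-Gamma(15/2, 1141/32)

alpha=15/2, beta=1141/32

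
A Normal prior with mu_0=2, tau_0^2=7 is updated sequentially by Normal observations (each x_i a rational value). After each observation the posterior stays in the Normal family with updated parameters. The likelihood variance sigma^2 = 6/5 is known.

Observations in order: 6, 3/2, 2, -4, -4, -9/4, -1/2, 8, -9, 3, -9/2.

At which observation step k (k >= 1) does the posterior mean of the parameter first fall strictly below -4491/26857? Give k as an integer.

k = 9

obs 1: x=6 → posterior Normal(222/41, 42/41)
obs 2: x=3/2 → posterior Normal(549/152, 21/38)
obs 3: x=2 → posterior Normal(689/222, 14/37)
obs 4: x=-4 → posterior Normal(409/292, 21/73)
obs 5: x=-4 → posterior Normal(129/362, 42/181)
obs 6: x=-9/4 → posterior Normal(-19/288, 7/36)
obs 7: x=-1/2 → posterior Normal(-127/1004, 42/251)
obs 8: x=8 → posterior Normal(993/1144, 21/143)
obs 9: x=-9 → posterior Normal(-89/428, 14/107)
obs 10: x=3 → posterior Normal(153/1424, 21/178)
obs 11: x=-9/2 → posterior Normal(-477/1564, 42/391)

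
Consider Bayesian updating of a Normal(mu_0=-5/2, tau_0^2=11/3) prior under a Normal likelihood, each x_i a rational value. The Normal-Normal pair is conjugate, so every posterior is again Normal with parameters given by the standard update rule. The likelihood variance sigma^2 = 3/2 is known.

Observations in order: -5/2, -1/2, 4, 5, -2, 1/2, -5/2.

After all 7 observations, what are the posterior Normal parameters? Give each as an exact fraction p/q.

obs 1: x=-5/2 → posterior Normal(-5/2, 33/31)
obs 2: x=-1/2 → posterior Normal(-177/106, 33/53)
obs 3: x=4 → posterior Normal(-1/150, 11/25)
obs 4: x=5 → posterior Normal(219/194, 33/97)
obs 5: x=-2 → posterior Normal(131/238, 33/119)
obs 6: x=1/2 → posterior Normal(51/94, 11/47)
obs 7: x=-5/2 → posterior Normal(43/326, 33/163)

mu_0=43/326, tau_0^2=33/163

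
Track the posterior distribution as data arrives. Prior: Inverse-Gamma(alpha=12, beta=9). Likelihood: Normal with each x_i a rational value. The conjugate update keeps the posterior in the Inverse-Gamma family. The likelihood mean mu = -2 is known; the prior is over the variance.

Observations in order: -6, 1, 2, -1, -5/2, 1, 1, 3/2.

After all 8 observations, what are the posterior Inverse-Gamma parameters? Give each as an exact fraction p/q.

obs 1: x=-6 → posterior Inverse-Gamma(25/2, 17)
obs 2: x=1 → posterior Inverse-Gamma(13, 43/2)
obs 3: x=2 → posterior Inverse-Gamma(27/2, 59/2)
obs 4: x=-1 → posterior Inverse-Gamma(14, 30)
obs 5: x=-5/2 → posterior Inverse-Gamma(29/2, 241/8)
obs 6: x=1 → posterior Inverse-Gamma(15, 277/8)
obs 7: x=1 → posterior Inverse-Gamma(31/2, 313/8)
obs 8: x=3/2 → posterior Inverse-Gamma(16, 181/4)

alpha=16, beta=181/4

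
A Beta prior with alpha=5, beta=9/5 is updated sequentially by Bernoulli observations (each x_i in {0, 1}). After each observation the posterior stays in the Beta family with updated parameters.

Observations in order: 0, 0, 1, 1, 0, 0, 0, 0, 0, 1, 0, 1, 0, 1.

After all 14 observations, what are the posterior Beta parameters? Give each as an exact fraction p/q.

alpha=10, beta=54/5

obs 1: x=0 → posterior Beta(5, 14/5)
obs 2: x=0 → posterior Beta(5, 19/5)
obs 3: x=1 → posterior Beta(6, 19/5)
obs 4: x=1 → posterior Beta(7, 19/5)
obs 5: x=0 → posterior Beta(7, 24/5)
obs 6: x=0 → posterior Beta(7, 29/5)
obs 7: x=0 → posterior Beta(7, 34/5)
obs 8: x=0 → posterior Beta(7, 39/5)
obs 9: x=0 → posterior Beta(7, 44/5)
obs 10: x=1 → posterior Beta(8, 44/5)
obs 11: x=0 → posterior Beta(8, 49/5)
obs 12: x=1 → posterior Beta(9, 49/5)
obs 13: x=0 → posterior Beta(9, 54/5)
obs 14: x=1 → posterior Beta(10, 54/5)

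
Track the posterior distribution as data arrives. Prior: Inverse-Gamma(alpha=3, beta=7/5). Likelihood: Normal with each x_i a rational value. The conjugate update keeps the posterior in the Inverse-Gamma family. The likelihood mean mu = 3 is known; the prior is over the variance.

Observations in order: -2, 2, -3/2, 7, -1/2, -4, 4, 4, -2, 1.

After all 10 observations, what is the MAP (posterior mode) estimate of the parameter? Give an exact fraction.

obs 1: x=-2 → posterior Inverse-Gamma(7/2, 139/10)
obs 2: x=2 → posterior Inverse-Gamma(4, 72/5)
obs 3: x=-3/2 → posterior Inverse-Gamma(9/2, 981/40)
obs 4: x=7 → posterior Inverse-Gamma(5, 1301/40)
obs 5: x=-1/2 → posterior Inverse-Gamma(11/2, 773/20)
obs 6: x=-4 → posterior Inverse-Gamma(6, 1263/20)
obs 7: x=4 → posterior Inverse-Gamma(13/2, 1273/20)
obs 8: x=4 → posterior Inverse-Gamma(7, 1283/20)
obs 9: x=-2 → posterior Inverse-Gamma(15/2, 1533/20)
obs 10: x=1 → posterior Inverse-Gamma(8, 1573/20)

1573/180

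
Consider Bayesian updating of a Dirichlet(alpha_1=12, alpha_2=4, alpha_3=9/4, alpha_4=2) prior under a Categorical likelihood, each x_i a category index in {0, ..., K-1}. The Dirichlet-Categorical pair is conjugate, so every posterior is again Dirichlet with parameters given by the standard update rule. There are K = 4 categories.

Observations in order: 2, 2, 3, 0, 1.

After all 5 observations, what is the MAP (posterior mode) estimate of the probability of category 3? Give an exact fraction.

8/85

obs 1: x=2 → posterior Dirichlet(12, 4, 13/4, 2)
obs 2: x=2 → posterior Dirichlet(12, 4, 17/4, 2)
obs 3: x=3 → posterior Dirichlet(12, 4, 17/4, 3)
obs 4: x=0 → posterior Dirichlet(13, 4, 17/4, 3)
obs 5: x=1 → posterior Dirichlet(13, 5, 17/4, 3)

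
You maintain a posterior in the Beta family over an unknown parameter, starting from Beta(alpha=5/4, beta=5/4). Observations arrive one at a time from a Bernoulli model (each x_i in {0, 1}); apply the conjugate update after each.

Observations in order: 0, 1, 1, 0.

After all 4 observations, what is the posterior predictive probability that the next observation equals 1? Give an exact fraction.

1/2

obs 1: x=0 → posterior Beta(5/4, 9/4)
obs 2: x=1 → posterior Beta(9/4, 9/4)
obs 3: x=1 → posterior Beta(13/4, 9/4)
obs 4: x=0 → posterior Beta(13/4, 13/4)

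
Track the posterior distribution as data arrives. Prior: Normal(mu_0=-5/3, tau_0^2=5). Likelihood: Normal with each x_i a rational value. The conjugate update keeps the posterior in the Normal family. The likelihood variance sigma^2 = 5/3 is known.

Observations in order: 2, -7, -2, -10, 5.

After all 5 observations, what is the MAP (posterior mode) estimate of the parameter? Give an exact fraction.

obs 1: x=2 → posterior Normal(13/12, 5/4)
obs 2: x=-7 → posterior Normal(-50/21, 5/7)
obs 3: x=-2 → posterior Normal(-34/15, 1/2)
obs 4: x=-10 → posterior Normal(-158/39, 5/13)
obs 5: x=5 → posterior Normal(-113/48, 5/16)

-113/48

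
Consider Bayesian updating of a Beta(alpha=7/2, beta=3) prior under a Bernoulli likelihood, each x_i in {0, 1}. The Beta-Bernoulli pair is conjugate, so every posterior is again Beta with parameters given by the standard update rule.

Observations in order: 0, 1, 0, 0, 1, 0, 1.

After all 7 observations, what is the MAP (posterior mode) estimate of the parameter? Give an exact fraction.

11/23

obs 1: x=0 → posterior Beta(7/2, 4)
obs 2: x=1 → posterior Beta(9/2, 4)
obs 3: x=0 → posterior Beta(9/2, 5)
obs 4: x=0 → posterior Beta(9/2, 6)
obs 5: x=1 → posterior Beta(11/2, 6)
obs 6: x=0 → posterior Beta(11/2, 7)
obs 7: x=1 → posterior Beta(13/2, 7)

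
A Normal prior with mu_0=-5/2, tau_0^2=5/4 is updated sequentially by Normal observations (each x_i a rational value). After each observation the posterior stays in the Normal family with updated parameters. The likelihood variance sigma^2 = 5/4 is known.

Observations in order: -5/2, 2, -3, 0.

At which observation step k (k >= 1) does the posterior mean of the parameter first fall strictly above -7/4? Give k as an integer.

k = 2

obs 1: x=-5/2 → posterior Normal(-5/2, 5/8)
obs 2: x=2 → posterior Normal(-1, 5/12)
obs 3: x=-3 → posterior Normal(-3/2, 5/16)
obs 4: x=0 → posterior Normal(-6/5, 1/4)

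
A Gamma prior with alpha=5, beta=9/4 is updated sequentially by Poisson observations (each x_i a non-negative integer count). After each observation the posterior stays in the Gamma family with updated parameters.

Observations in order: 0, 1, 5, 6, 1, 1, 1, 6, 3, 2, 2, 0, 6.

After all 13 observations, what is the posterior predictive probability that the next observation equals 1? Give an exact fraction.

50938342765714107910151932359872659831655024113905168908841892810247292/252691662902621581123094688435888381119896412201342172920703887939453125

obs 1: x=0 → posterior Gamma(5, 13/4)
obs 2: x=1 → posterior Gamma(6, 17/4)
obs 3: x=5 → posterior Gamma(11, 21/4)
obs 4: x=6 → posterior Gamma(17, 25/4)
obs 5: x=1 → posterior Gamma(18, 29/4)
obs 6: x=1 → posterior Gamma(19, 33/4)
obs 7: x=1 → posterior Gamma(20, 37/4)
obs 8: x=6 → posterior Gamma(26, 41/4)
obs 9: x=3 → posterior Gamma(29, 45/4)
obs 10: x=2 → posterior Gamma(31, 49/4)
obs 11: x=2 → posterior Gamma(33, 53/4)
obs 12: x=0 → posterior Gamma(33, 57/4)
obs 13: x=6 → posterior Gamma(39, 61/4)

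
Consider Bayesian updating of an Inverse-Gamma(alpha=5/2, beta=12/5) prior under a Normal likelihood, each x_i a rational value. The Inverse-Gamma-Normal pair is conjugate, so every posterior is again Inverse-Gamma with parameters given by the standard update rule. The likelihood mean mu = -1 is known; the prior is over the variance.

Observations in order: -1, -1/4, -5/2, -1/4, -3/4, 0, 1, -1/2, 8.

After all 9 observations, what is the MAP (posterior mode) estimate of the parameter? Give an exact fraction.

7559/1280

obs 1: x=-1 → posterior Inverse-Gamma(3, 12/5)
obs 2: x=-1/4 → posterior Inverse-Gamma(7/2, 429/160)
obs 3: x=-5/2 → posterior Inverse-Gamma(4, 609/160)
obs 4: x=-1/4 → posterior Inverse-Gamma(9/2, 327/80)
obs 5: x=-3/4 → posterior Inverse-Gamma(5, 659/160)
obs 6: x=0 → posterior Inverse-Gamma(11/2, 739/160)
obs 7: x=1 → posterior Inverse-Gamma(6, 1059/160)
obs 8: x=-1/2 → posterior Inverse-Gamma(13/2, 1079/160)
obs 9: x=8 → posterior Inverse-Gamma(7, 7559/160)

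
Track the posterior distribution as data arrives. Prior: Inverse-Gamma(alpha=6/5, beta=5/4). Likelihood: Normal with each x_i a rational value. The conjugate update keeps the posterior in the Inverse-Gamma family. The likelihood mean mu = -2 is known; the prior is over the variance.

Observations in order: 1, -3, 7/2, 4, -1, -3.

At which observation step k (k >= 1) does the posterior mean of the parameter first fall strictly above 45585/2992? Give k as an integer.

k = 4

obs 1: x=1 → posterior Inverse-Gamma(17/10, 23/4)
obs 2: x=-3 → posterior Inverse-Gamma(11/5, 25/4)
obs 3: x=7/2 → posterior Inverse-Gamma(27/10, 171/8)
obs 4: x=4 → posterior Inverse-Gamma(16/5, 315/8)
obs 5: x=-1 → posterior Inverse-Gamma(37/10, 319/8)
obs 6: x=-3 → posterior Inverse-Gamma(21/5, 323/8)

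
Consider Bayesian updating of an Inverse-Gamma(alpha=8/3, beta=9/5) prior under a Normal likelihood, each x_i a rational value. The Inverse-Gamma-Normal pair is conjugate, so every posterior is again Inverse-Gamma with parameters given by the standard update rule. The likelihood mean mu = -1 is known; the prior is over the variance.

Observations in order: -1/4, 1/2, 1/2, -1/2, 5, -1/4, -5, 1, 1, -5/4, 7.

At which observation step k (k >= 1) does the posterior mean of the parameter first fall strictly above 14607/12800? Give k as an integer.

obs 1: x=-1/4 → posterior Inverse-Gamma(19/6, 333/160)
obs 2: x=1/2 → posterior Inverse-Gamma(11/3, 513/160)
obs 3: x=1/2 → posterior Inverse-Gamma(25/6, 693/160)
obs 4: x=-1/2 → posterior Inverse-Gamma(14/3, 713/160)
obs 5: x=5 → posterior Inverse-Gamma(31/6, 3593/160)
obs 6: x=-1/4 → posterior Inverse-Gamma(17/3, 1819/80)
obs 7: x=-5 → posterior Inverse-Gamma(37/6, 2459/80)
obs 8: x=1 → posterior Inverse-Gamma(20/3, 2619/80)
obs 9: x=1 → posterior Inverse-Gamma(43/6, 2779/80)
obs 10: x=-5/4 → posterior Inverse-Gamma(23/3, 5563/160)
obs 11: x=7 → posterior Inverse-Gamma(49/6, 10683/160)

k = 2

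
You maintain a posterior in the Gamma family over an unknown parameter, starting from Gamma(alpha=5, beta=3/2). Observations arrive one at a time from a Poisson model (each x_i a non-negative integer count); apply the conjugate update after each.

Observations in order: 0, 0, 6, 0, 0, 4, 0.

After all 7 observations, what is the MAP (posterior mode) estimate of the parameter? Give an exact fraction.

obs 1: x=0 → posterior Gamma(5, 5/2)
obs 2: x=0 → posterior Gamma(5, 7/2)
obs 3: x=6 → posterior Gamma(11, 9/2)
obs 4: x=0 → posterior Gamma(11, 11/2)
obs 5: x=0 → posterior Gamma(11, 13/2)
obs 6: x=4 → posterior Gamma(15, 15/2)
obs 7: x=0 → posterior Gamma(15, 17/2)

28/17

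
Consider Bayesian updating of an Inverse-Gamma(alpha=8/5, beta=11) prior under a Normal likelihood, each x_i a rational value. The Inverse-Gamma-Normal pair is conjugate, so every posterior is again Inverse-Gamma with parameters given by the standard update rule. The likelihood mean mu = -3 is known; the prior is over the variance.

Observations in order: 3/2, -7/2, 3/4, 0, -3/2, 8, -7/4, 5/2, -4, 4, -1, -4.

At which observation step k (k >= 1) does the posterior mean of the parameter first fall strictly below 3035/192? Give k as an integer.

k = 2

obs 1: x=3/2 → posterior Inverse-Gamma(21/10, 169/8)
obs 2: x=-7/2 → posterior Inverse-Gamma(13/5, 85/4)
obs 3: x=3/4 → posterior Inverse-Gamma(31/10, 905/32)
obs 4: x=0 → posterior Inverse-Gamma(18/5, 1049/32)
obs 5: x=-3/2 → posterior Inverse-Gamma(41/10, 1085/32)
obs 6: x=8 → posterior Inverse-Gamma(23/5, 3021/32)
obs 7: x=-7/4 → posterior Inverse-Gamma(51/10, 1523/16)
obs 8: x=5/2 → posterior Inverse-Gamma(28/5, 1765/16)
obs 9: x=-4 → posterior Inverse-Gamma(61/10, 1773/16)
obs 10: x=4 → posterior Inverse-Gamma(33/5, 2165/16)
obs 11: x=-1 → posterior Inverse-Gamma(71/10, 2197/16)
obs 12: x=-4 → posterior Inverse-Gamma(38/5, 2205/16)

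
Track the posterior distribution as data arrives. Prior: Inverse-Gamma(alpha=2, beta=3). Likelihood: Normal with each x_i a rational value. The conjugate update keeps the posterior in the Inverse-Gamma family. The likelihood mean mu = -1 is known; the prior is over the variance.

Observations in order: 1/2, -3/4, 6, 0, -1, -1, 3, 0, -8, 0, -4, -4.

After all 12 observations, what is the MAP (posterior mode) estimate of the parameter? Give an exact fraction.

2293/288

obs 1: x=1/2 → posterior Inverse-Gamma(5/2, 33/8)
obs 2: x=-3/4 → posterior Inverse-Gamma(3, 133/32)
obs 3: x=6 → posterior Inverse-Gamma(7/2, 917/32)
obs 4: x=0 → posterior Inverse-Gamma(4, 933/32)
obs 5: x=-1 → posterior Inverse-Gamma(9/2, 933/32)
obs 6: x=-1 → posterior Inverse-Gamma(5, 933/32)
obs 7: x=3 → posterior Inverse-Gamma(11/2, 1189/32)
obs 8: x=0 → posterior Inverse-Gamma(6, 1205/32)
obs 9: x=-8 → posterior Inverse-Gamma(13/2, 1989/32)
obs 10: x=0 → posterior Inverse-Gamma(7, 2005/32)
obs 11: x=-4 → posterior Inverse-Gamma(15/2, 2149/32)
obs 12: x=-4 → posterior Inverse-Gamma(8, 2293/32)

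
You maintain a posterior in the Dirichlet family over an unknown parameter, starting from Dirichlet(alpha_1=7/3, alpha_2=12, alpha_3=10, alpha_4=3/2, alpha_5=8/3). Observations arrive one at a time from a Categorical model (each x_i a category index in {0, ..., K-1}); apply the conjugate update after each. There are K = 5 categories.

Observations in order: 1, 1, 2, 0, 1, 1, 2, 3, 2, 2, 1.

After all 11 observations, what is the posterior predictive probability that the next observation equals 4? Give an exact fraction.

obs 1: x=1 → posterior Dirichlet(7/3, 13, 10, 3/2, 8/3)
obs 2: x=1 → posterior Dirichlet(7/3, 14, 10, 3/2, 8/3)
obs 3: x=2 → posterior Dirichlet(7/3, 14, 11, 3/2, 8/3)
obs 4: x=0 → posterior Dirichlet(10/3, 14, 11, 3/2, 8/3)
obs 5: x=1 → posterior Dirichlet(10/3, 15, 11, 3/2, 8/3)
obs 6: x=1 → posterior Dirichlet(10/3, 16, 11, 3/2, 8/3)
obs 7: x=2 → posterior Dirichlet(10/3, 16, 12, 3/2, 8/3)
obs 8: x=3 → posterior Dirichlet(10/3, 16, 12, 5/2, 8/3)
obs 9: x=2 → posterior Dirichlet(10/3, 16, 13, 5/2, 8/3)
obs 10: x=2 → posterior Dirichlet(10/3, 16, 14, 5/2, 8/3)
obs 11: x=1 → posterior Dirichlet(10/3, 17, 14, 5/2, 8/3)

16/237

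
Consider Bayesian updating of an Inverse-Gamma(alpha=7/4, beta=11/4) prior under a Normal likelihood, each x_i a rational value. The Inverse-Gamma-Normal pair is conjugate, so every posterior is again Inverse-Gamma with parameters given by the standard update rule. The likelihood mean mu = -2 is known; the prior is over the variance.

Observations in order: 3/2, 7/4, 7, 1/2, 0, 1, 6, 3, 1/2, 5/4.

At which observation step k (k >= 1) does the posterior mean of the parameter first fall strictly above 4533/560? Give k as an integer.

k = 2

obs 1: x=3/2 → posterior Inverse-Gamma(9/4, 71/8)
obs 2: x=7/4 → posterior Inverse-Gamma(11/4, 509/32)
obs 3: x=7 → posterior Inverse-Gamma(13/4, 1805/32)
obs 4: x=1/2 → posterior Inverse-Gamma(15/4, 1905/32)
obs 5: x=0 → posterior Inverse-Gamma(17/4, 1969/32)
obs 6: x=1 → posterior Inverse-Gamma(19/4, 2113/32)
obs 7: x=6 → posterior Inverse-Gamma(21/4, 3137/32)
obs 8: x=3 → posterior Inverse-Gamma(23/4, 3537/32)
obs 9: x=1/2 → posterior Inverse-Gamma(25/4, 3637/32)
obs 10: x=5/4 → posterior Inverse-Gamma(27/4, 1903/16)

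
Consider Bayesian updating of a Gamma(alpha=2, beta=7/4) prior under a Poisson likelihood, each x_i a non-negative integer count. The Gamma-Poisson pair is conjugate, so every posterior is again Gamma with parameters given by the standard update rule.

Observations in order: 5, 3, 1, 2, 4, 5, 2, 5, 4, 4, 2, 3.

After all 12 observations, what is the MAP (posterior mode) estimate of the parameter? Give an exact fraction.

obs 1: x=5 → posterior Gamma(7, 11/4)
obs 2: x=3 → posterior Gamma(10, 15/4)
obs 3: x=1 → posterior Gamma(11, 19/4)
obs 4: x=2 → posterior Gamma(13, 23/4)
obs 5: x=4 → posterior Gamma(17, 27/4)
obs 6: x=5 → posterior Gamma(22, 31/4)
obs 7: x=2 → posterior Gamma(24, 35/4)
obs 8: x=5 → posterior Gamma(29, 39/4)
obs 9: x=4 → posterior Gamma(33, 43/4)
obs 10: x=4 → posterior Gamma(37, 47/4)
obs 11: x=2 → posterior Gamma(39, 51/4)
obs 12: x=3 → posterior Gamma(42, 55/4)

164/55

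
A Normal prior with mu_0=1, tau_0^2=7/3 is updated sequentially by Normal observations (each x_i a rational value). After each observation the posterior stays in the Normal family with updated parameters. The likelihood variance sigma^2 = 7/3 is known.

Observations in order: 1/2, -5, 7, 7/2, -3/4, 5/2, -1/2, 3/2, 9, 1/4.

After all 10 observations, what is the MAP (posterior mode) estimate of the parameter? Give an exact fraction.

19/11

obs 1: x=1/2 → posterior Normal(3/4, 7/6)
obs 2: x=-5 → posterior Normal(-7/6, 7/9)
obs 3: x=7 → posterior Normal(7/8, 7/12)
obs 4: x=7/2 → posterior Normal(7/5, 7/15)
obs 5: x=-3/4 → posterior Normal(25/24, 7/18)
obs 6: x=5/2 → posterior Normal(5/4, 1/3)
obs 7: x=-1/2 → posterior Normal(33/32, 7/24)
obs 8: x=3/2 → posterior Normal(13/12, 7/27)
obs 9: x=9 → posterior Normal(15/8, 7/30)
obs 10: x=1/4 → posterior Normal(19/11, 7/33)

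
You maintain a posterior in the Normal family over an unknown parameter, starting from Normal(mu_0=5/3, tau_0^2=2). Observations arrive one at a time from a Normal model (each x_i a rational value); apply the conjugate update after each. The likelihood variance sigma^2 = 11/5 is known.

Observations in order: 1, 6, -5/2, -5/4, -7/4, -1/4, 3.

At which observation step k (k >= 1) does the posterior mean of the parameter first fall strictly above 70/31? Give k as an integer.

k = 2

obs 1: x=1 → posterior Normal(85/63, 22/21)
obs 2: x=6 → posterior Normal(265/93, 22/31)
obs 3: x=-5/2 → posterior Normal(190/123, 22/41)
obs 4: x=-5/4 → posterior Normal(305/306, 22/51)
obs 5: x=-7/4 → posterior Normal(100/183, 22/61)
obs 6: x=-1/4 → posterior Normal(185/426, 22/71)
obs 7: x=3 → posterior Normal(365/486, 22/81)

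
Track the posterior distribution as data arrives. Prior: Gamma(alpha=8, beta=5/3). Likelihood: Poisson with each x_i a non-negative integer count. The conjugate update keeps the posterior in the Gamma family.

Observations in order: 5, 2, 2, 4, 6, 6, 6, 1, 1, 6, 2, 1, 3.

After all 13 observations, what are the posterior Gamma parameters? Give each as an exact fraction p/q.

alpha=53, beta=44/3

obs 1: x=5 → posterior Gamma(13, 8/3)
obs 2: x=2 → posterior Gamma(15, 11/3)
obs 3: x=2 → posterior Gamma(17, 14/3)
obs 4: x=4 → posterior Gamma(21, 17/3)
obs 5: x=6 → posterior Gamma(27, 20/3)
obs 6: x=6 → posterior Gamma(33, 23/3)
obs 7: x=6 → posterior Gamma(39, 26/3)
obs 8: x=1 → posterior Gamma(40, 29/3)
obs 9: x=1 → posterior Gamma(41, 32/3)
obs 10: x=6 → posterior Gamma(47, 35/3)
obs 11: x=2 → posterior Gamma(49, 38/3)
obs 12: x=1 → posterior Gamma(50, 41/3)
obs 13: x=3 → posterior Gamma(53, 44/3)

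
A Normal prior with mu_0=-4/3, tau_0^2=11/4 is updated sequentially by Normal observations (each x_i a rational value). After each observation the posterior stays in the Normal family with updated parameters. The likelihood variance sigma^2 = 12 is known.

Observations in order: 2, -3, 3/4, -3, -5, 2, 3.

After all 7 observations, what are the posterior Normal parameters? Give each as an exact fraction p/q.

obs 1: x=2 → posterior Normal(-42/59, 132/59)
obs 2: x=-3 → posterior Normal(-15/14, 66/35)
obs 3: x=3/4 → posterior Normal(-89/108, 44/27)
obs 4: x=-3 → posterior Normal(-399/368, 33/23)
obs 5: x=-5 → posterior Normal(-619/412, 132/103)
obs 6: x=2 → posterior Normal(-177/152, 22/19)
obs 7: x=3 → posterior Normal(-399/500, 132/125)

mu_0=-399/500, tau_0^2=132/125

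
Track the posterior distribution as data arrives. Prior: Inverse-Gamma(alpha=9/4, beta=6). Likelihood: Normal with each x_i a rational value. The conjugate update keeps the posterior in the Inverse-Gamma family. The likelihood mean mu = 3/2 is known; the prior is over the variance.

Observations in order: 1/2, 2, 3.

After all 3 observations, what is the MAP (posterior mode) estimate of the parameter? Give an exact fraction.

obs 1: x=1/2 → posterior Inverse-Gamma(11/4, 13/2)
obs 2: x=2 → posterior Inverse-Gamma(13/4, 53/8)
obs 3: x=3 → posterior Inverse-Gamma(15/4, 31/4)

31/19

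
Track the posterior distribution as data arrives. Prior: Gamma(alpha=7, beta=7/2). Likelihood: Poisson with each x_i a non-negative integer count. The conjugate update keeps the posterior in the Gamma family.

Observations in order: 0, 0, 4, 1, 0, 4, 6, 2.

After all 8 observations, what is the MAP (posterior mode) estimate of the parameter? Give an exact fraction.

2

obs 1: x=0 → posterior Gamma(7, 9/2)
obs 2: x=0 → posterior Gamma(7, 11/2)
obs 3: x=4 → posterior Gamma(11, 13/2)
obs 4: x=1 → posterior Gamma(12, 15/2)
obs 5: x=0 → posterior Gamma(12, 17/2)
obs 6: x=4 → posterior Gamma(16, 19/2)
obs 7: x=6 → posterior Gamma(22, 21/2)
obs 8: x=2 → posterior Gamma(24, 23/2)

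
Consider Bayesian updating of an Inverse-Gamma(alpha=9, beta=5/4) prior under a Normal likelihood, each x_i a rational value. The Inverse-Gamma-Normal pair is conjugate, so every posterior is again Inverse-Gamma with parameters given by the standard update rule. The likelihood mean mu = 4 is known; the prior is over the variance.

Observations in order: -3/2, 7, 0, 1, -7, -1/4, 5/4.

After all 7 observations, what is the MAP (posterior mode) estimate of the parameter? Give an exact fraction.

569/72

obs 1: x=-3/2 → posterior Inverse-Gamma(19/2, 131/8)
obs 2: x=7 → posterior Inverse-Gamma(10, 167/8)
obs 3: x=0 → posterior Inverse-Gamma(21/2, 231/8)
obs 4: x=1 → posterior Inverse-Gamma(11, 267/8)
obs 5: x=-7 → posterior Inverse-Gamma(23/2, 751/8)
obs 6: x=-1/4 → posterior Inverse-Gamma(12, 3293/32)
obs 7: x=5/4 → posterior Inverse-Gamma(25/2, 1707/16)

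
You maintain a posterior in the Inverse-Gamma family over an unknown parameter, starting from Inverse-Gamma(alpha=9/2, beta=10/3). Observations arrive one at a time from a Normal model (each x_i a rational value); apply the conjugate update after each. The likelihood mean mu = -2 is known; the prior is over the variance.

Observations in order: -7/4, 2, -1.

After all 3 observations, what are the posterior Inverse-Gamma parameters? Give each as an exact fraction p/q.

obs 1: x=-7/4 → posterior Inverse-Gamma(5, 323/96)
obs 2: x=2 → posterior Inverse-Gamma(11/2, 1091/96)
obs 3: x=-1 → posterior Inverse-Gamma(6, 1139/96)

alpha=6, beta=1139/96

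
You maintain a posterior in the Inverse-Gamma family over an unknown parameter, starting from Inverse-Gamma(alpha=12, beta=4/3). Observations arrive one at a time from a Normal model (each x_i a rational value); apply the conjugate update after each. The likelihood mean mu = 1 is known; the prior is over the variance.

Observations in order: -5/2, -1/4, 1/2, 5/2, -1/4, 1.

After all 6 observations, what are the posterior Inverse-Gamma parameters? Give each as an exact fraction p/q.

alpha=15, beta=493/48

obs 1: x=-5/2 → posterior Inverse-Gamma(25/2, 179/24)
obs 2: x=-1/4 → posterior Inverse-Gamma(13, 791/96)
obs 3: x=1/2 → posterior Inverse-Gamma(27/2, 803/96)
obs 4: x=5/2 → posterior Inverse-Gamma(14, 911/96)
obs 5: x=-1/4 → posterior Inverse-Gamma(29/2, 493/48)
obs 6: x=1 → posterior Inverse-Gamma(15, 493/48)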